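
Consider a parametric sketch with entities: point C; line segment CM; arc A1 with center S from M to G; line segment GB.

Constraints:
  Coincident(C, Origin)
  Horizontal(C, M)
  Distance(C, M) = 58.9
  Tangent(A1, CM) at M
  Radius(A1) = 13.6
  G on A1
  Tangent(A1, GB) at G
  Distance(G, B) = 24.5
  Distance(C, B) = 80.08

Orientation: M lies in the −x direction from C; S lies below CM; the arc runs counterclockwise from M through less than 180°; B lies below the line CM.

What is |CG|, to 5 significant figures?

73.976

Checks: |SG| = 13.60 ✓; ∠(SG, GB) = 90.00° ✓; |GB| = 24.50 ✓; |CB| = 80.08 ✓.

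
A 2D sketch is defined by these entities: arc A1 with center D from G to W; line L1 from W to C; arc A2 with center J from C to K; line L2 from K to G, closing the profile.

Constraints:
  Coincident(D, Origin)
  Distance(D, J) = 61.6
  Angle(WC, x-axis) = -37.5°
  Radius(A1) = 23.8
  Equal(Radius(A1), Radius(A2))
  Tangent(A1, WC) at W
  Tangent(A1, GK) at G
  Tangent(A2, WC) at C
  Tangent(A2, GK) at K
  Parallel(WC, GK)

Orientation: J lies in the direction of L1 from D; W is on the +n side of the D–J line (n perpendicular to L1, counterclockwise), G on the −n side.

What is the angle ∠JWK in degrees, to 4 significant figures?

16.57°

The slot axis is L1's direction at -37.5°, so u = (cos -37.5°, sin -37.5°) = (0.7934, -0.6088) and n = (−sin -37.5°, cos -37.5°) = (0.6088, 0.7934). D is at the origin and J lies 61.6 along u from D, so J = 61.6·u = (48.87, -37.50). Tangency of A1 to both parallel lines with radius 23.8 puts W and G at D ± 23.8·n: W = (14.49, 18.88), G = (-14.49, -18.88). Equal radii place C and K the same way about J: C = J + 23.8·n = (63.36, -18.62), K = J − 23.8·n = (34.38, -56.38). Then cos ∠JWK = WJ·WK / (|WJ||WK|), giving 16.57°.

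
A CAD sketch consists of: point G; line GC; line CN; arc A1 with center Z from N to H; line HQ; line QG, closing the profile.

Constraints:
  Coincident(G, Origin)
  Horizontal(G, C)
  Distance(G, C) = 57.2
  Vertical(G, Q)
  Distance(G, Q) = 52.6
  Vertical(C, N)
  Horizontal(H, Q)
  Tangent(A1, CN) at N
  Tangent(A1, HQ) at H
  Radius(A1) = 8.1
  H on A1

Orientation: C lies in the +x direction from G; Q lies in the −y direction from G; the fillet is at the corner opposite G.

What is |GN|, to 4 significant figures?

72.47

G is at the origin; G and C share the same y with |GC| = 57.2 and C on the +x side, so C = (57.20, 0.000). GQ is vertical with |GQ| = 52.6 and Q on the −y side, so Q = (0.000, -52.60). The virtual corner opposite G is at (57.20, -52.60). The tangent condition forces ZN to be normal to CN and the tangent condition forces ZH to be normal to HQ, with radius 8.1, so the center Z sits 8.1 in from both sides at Z = (49.10, -44.50). That places the tangent points at N = (57.20, -44.50) on CN and H = (49.10, -52.60) on HQ. Then |GN| = |N − G| = 72.47.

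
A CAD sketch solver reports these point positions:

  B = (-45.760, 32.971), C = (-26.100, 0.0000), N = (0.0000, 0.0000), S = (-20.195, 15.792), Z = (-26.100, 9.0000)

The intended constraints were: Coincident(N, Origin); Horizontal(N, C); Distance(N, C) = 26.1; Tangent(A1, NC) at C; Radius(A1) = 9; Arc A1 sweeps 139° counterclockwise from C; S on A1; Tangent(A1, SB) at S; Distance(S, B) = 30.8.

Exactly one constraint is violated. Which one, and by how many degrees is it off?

Tangent(A1, SB) at S — off by 7.10°.

N = (0.00, 0.00) ✓; N.y = 0.00, C.y = 0.00 ✓; |NC| = 26.10 ✓; ∠(ZC, CN) = 90.00° ✓; |ZC| = 9.000 ✓; bearing(Z→S) − bearing(Z→C) = 139.0° ✓; |ZS| = 9.000 ✓; ∠(ZS, SB) = 82.90° ✗; |SB| = 30.80 ✓.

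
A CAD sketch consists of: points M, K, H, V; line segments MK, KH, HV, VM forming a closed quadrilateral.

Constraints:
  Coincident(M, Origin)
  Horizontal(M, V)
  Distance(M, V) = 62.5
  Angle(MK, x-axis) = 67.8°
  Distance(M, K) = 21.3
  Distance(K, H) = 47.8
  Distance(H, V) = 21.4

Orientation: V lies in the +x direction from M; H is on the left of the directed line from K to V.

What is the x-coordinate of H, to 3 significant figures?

55.8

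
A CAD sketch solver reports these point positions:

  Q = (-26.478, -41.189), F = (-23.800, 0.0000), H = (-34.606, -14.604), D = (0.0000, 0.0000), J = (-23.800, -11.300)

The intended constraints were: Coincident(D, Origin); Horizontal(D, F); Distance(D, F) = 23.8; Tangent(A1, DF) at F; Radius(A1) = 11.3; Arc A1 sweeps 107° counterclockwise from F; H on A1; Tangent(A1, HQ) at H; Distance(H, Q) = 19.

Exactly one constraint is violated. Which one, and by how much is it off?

Distance(H, Q) = 19 — off by 8.80.

D = (0.00, 0.00) ✓; D.y = 0.00, F.y = 0.00 ✓; |DF| = 23.80 ✓; ∠(JF, FD) = 90.00° ✓; |JF| = 11.30 ✓; bearing(J→H) − bearing(J→F) = 107.0° ✓; |JH| = 11.30 ✓; ∠(JH, HQ) = 90.00° ✓; |HQ| = 27.80 ✗.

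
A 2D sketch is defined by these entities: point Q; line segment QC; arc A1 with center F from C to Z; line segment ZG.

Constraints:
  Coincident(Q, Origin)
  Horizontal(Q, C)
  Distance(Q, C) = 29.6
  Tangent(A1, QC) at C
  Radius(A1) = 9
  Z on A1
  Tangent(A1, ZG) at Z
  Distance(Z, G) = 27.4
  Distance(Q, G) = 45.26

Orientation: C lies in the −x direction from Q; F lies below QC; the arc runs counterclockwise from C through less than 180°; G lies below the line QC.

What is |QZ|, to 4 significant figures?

39.84

Checks: |FZ| = 9.000 ✓; ∠(FZ, ZG) = 90.00° ✓; |ZG| = 27.40 ✓; |QG| = 45.26 ✓.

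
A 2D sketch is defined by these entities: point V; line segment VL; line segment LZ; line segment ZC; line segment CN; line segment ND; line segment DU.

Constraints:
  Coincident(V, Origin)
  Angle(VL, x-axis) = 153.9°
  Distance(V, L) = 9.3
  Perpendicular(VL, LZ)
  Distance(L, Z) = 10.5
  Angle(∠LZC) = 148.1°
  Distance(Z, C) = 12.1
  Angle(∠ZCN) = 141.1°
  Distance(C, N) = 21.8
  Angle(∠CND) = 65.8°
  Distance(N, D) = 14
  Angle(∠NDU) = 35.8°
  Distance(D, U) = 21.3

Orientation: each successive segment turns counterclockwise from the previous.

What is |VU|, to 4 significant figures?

32.77

V is at the origin; VL runs at 153.9° with length 9.3, so L = (-8.352, 4.091). VL ⟂ LZ, so LZ runs at -116.1°; with |LZ| = 10.5, Z = (-12.97, -5.338). ∠LZC = 148.1° gives ZC at -84.20° from the x-axis; with |ZC| = 12.1, C = (-11.75, -17.38). ∠ZCN = 141.1° gives CN at -45.30° from the x-axis; with |CN| = 21.8, N = (3.586, -32.87). ∠CND = 65.8° gives ND at 68.90° from the x-axis; with |ND| = 14.0, D = (8.626, -19.81). ∠NDU = 35.8° gives DU at -146.9° from the x-axis; with |DU| = 21.3, U = (-9.218, -31.44). Then |VU| = |U − V| = 32.77.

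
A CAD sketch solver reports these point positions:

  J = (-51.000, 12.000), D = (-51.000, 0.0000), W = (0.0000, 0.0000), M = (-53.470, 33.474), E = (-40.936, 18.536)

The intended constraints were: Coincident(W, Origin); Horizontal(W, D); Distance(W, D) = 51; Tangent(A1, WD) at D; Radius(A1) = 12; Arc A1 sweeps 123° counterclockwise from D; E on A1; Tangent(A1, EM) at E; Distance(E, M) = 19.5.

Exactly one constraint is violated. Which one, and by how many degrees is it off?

Tangent(A1, EM) at E — off by 7.00°.

W = (0.00, 0.00) ✓; W.y = 0.00, D.y = 0.00 ✓; |WD| = 51.00 ✓; ∠(JD, DW) = 90.00° ✓; |JD| = 12.00 ✓; bearing(J→E) − bearing(J→D) = 123.0° ✓; |JE| = 12.00 ✓; ∠(JE, EM) = 83.00° ✗; |EM| = 19.50 ✓.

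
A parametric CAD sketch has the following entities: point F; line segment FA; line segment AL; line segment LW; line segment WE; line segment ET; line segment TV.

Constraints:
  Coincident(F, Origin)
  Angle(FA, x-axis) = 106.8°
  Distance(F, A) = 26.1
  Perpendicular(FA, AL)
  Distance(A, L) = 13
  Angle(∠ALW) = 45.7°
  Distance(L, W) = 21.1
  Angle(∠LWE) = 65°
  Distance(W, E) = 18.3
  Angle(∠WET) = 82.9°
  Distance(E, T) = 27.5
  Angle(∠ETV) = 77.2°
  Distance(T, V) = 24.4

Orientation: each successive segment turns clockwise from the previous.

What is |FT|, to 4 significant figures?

39.23

F is at the origin; FA runs at 106.8° with length 26.1, so A = (-7.544, 24.99). FA is perpendicular to AL, so AL runs at 16.80°; with |AL| = 13.0, L = (4.901, 28.74). ∠ALW = 45.7° gives LW at -117.5° from the x-axis; with |LW| = 21.1, W = (-4.841, 10.03). ∠LWE = 65.0° gives WE at 127.5° from the x-axis; with |WE| = 18.3, E = (-15.98, 24.55). ∠WET = 82.9° gives ET at 30.40° from the x-axis; with |ET| = 27.5, T = (7.737, 38.46). Then |FT| = |T − F| = 39.23.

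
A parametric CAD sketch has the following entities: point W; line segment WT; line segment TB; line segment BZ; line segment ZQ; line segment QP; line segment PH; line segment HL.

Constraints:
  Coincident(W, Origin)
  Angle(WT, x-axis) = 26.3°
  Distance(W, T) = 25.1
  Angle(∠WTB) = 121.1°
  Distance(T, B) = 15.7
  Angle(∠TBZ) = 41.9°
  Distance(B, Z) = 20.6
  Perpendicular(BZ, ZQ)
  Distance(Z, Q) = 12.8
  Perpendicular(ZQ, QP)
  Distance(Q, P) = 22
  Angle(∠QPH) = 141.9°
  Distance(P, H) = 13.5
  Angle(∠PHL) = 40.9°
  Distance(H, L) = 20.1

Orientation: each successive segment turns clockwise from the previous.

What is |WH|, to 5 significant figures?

47.731

W is at the origin; WT runs at 26.3° with length 25.1, so T = (22.502, 11.121). ∠WTB = 121.1° gives TB at -32.600° from the x-axis; with |TB| = 15.7, B = (35.728, 2.6624). ∠TBZ = 41.9° gives BZ at -170.70° from the x-axis; with |BZ| = 20.6, Z = (15.399, -0.66665). The perpendicularity gives ZQ at right angles to BZ, so ZQ runs at 99.300°; with |ZQ| = 12.8, Q = (13.331, 11.965). ZQ is perpendicular to QP, so QP runs at 9.3000°; with |QP| = 22.0, P = (35.041, 15.520). ∠QPH = 141.9° gives PH at -28.800° from the x-axis; with |PH| = 13.5, H = (46.872, 9.0167). Then |WH| = |H − W| = 47.731.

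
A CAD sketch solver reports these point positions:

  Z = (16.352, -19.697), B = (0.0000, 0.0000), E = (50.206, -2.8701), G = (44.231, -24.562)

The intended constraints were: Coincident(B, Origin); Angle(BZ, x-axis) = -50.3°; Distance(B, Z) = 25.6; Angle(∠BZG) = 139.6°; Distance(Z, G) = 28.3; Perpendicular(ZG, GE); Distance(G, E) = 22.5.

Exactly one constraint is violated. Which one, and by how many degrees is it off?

Perpendicular(ZG, GE) — off by 5.50°.

B = (0.00, 0.00) ✓; BZ at -50.30° ✓; |BZ| = 25.60 ✓; ∠BZG = 139.6° ✓; |ZG| = 28.30 ✓; ∠(ZG, GE) = 84.50° ✗; |GE| = 22.50 ✓.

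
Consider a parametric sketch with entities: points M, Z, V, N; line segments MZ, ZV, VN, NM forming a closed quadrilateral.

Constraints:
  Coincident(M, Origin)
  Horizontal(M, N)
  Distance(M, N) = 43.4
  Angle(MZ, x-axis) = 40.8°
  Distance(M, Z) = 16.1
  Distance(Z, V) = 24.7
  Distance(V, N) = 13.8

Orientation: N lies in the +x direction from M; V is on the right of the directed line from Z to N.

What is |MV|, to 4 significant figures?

31.35

Checks: |ZV| = 24.70 ✓; |VN| = 13.80 ✓.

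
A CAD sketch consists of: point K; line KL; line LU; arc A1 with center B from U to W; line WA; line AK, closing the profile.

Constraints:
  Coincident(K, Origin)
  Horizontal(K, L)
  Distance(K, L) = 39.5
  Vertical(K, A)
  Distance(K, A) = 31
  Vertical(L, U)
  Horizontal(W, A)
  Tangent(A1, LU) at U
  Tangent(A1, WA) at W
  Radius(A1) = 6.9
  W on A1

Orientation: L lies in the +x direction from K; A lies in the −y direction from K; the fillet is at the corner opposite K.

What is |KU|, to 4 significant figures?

46.27

The virtual corner opposite K is at (39.50, -31.00). Tangency of A1 to LU means the radius BU is perpendicular to LU and the tangent condition forces BW to be normal to WA, with radius 6.9, so the center B sits 6.9 in from both sides at B = (32.60, -24.10). That places the tangent points at U = (39.50, -24.10) on LU and W = (32.60, -31.00) on WA. Then |KU| = |U − K| = 46.27.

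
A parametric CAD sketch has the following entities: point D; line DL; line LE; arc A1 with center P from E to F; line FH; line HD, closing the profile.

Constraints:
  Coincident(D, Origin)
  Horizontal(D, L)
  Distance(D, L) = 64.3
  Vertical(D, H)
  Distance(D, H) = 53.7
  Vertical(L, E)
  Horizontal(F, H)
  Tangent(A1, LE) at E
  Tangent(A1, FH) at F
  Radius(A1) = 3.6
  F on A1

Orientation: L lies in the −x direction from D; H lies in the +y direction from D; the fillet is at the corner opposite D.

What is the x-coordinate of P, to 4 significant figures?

-60.70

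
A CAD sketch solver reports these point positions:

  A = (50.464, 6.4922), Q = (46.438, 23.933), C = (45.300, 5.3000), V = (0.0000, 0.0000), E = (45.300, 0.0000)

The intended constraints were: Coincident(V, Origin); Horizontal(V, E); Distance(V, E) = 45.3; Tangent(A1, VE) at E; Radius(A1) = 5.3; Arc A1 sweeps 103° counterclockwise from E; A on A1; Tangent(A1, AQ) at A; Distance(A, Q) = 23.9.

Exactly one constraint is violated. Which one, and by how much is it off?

Distance(A, Q) = 23.9 — off by 6.00.

V = (0.00, 0.00) ✓; V.y = 0.00, E.y = 0.00 ✓; |VE| = 45.30 ✓; ∠(CE, EV) = 90.00° ✓; |CE| = 5.300 ✓; bearing(C→A) − bearing(C→E) = 103.0° ✓; |CA| = 5.300 ✓; ∠(CA, AQ) = 90.00° ✓; |AQ| = 17.90 ✗.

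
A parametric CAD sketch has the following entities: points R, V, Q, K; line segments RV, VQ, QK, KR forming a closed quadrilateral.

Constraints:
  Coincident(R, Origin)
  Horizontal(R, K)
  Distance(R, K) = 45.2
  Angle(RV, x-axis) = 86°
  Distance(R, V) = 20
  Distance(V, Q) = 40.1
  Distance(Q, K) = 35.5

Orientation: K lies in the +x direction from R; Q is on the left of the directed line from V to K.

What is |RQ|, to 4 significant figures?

52.04

Checks: |VQ| = 40.10 ✓; |QK| = 35.50 ✓.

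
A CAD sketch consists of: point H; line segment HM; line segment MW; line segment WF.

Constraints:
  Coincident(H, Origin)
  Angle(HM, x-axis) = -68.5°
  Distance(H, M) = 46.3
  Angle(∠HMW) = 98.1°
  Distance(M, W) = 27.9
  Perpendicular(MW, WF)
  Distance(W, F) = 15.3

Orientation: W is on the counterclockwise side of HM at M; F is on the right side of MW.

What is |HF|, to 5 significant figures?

70.163

∠HMW = 98.1°, so MW runs at -68.5° + (180° − 98.1°) = 13.400° from the x-axis; with |MW| = 27.9, W = M + 27.9·(cos 13.400°, sin 13.400°) = (44.109, -36.613). The perpendicularity gives WF at right angles to MW; with |WF| = 15.3 on the right of MW, F = W + 15.3·(0.23175, -0.97278) = (47.655, -51.496). Then |HF| = |F − H| = 70.163.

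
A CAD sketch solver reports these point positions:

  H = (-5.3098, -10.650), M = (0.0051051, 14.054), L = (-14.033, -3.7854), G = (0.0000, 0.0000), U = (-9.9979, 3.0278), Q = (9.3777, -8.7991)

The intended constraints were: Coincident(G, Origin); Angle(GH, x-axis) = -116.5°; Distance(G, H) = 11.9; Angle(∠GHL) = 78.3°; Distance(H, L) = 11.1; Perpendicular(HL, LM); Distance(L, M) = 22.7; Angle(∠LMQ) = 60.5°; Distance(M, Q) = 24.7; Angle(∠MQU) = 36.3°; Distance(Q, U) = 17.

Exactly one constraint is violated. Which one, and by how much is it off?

Distance(Q, U) = 17 — off by 5.70.

G = (0.00, 0.00) ✓; GH at -116.5° ✓; |GH| = 11.90 ✓; ∠GHL = 78.30° ✓; |HL| = 11.10 ✓; ∠(HL, LM) = 90.00° ✓; |LM| = 22.70 ✓; ∠LMQ = 60.50° ✓; |MQ| = 24.70 ✓; ∠MQU = 36.30° ✓; |QU| = 22.70 ✗.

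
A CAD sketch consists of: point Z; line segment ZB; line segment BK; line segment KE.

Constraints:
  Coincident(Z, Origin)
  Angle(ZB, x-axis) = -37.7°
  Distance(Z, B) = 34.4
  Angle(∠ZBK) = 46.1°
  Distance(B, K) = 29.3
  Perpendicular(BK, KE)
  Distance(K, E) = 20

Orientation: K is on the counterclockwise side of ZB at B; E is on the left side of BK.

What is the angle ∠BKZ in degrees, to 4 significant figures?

77.61°

Z is at the origin; ZB runs at -37.7° with length 34.4, so B = 34.4·(cos -37.7°, sin -37.7°) = (27.22, -21.04). ∠ZBK = 46.1°, so BK runs at -37.7° + (180° − 46.1°) = 96.20° from the x-axis; with |BK| = 29.3, K = B + 29.3·(cos 96.20°, sin 96.20°) = (24.05, 8.092). Then cos ∠BKZ = KB·KZ / (|KB||KZ|), giving 77.61°.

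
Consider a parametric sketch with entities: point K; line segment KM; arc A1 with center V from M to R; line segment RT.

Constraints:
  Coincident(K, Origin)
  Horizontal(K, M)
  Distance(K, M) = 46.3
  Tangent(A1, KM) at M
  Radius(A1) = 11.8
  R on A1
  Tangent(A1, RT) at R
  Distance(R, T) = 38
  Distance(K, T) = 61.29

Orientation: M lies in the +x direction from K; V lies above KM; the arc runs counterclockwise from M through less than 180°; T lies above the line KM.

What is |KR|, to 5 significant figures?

59.067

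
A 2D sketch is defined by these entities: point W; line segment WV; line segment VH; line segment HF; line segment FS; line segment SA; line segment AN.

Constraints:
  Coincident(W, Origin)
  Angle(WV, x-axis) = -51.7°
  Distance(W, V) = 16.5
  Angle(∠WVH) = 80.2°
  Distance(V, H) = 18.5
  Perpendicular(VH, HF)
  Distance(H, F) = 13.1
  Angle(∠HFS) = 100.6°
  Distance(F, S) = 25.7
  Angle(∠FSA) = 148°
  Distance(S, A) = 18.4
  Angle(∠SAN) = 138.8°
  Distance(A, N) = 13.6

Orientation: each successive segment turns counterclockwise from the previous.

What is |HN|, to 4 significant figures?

48.66

W is at the origin; WV runs at -51.7° with length 16.5, so V = (10.23, -12.95). ∠WVH = 80.2° gives VH at 48.10° from the x-axis; with |VH| = 18.5, H = (22.58, 0.8210). VH is perpendicular to HF, so HF runs at 138.1°; with |HF| = 13.1, F = (12.83, 9.570). ∠HFS = 100.6° gives FS at -142.5° from the x-axis; with |FS| = 25.7, S = (-7.558, -6.076). ∠FSA = 148.0° gives SA at -110.5° from the x-axis; with |SA| = 18.4, A = (-14.00, -23.31). ∠SAN = 138.8° gives AN at -69.30° from the x-axis; with |AN| = 13.6, N = (-9.195, -36.03). Then |HN| = |N − H| = 48.66.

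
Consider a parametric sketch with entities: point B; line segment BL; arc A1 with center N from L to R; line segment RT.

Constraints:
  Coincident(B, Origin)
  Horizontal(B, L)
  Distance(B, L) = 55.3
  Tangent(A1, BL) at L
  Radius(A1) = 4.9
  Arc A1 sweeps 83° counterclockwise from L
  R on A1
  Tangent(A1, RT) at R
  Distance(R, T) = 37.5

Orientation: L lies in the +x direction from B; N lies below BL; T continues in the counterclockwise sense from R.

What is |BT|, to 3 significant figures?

61.9

On A1, L sits at bearing 90° from N; an 83° counterclockwise sweep puts R at bearing 173°, so R = N + 4.9·(cos 173°, sin 173°) = (50.4, -4.30). Since A1 is tangent to RT there, NR ⟂ RT, so RT runs along (−sin 173°, cos 173°); with |RT| = 37.5, T = (45.9, -41.5). Then |BT| = |T − B| = 61.9.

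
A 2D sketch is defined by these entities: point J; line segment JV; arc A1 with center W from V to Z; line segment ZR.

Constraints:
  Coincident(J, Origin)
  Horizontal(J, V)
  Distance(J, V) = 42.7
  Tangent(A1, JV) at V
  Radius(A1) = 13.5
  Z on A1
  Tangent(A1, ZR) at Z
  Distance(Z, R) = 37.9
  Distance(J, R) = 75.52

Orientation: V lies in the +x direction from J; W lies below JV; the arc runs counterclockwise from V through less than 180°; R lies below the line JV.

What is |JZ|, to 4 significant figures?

38.62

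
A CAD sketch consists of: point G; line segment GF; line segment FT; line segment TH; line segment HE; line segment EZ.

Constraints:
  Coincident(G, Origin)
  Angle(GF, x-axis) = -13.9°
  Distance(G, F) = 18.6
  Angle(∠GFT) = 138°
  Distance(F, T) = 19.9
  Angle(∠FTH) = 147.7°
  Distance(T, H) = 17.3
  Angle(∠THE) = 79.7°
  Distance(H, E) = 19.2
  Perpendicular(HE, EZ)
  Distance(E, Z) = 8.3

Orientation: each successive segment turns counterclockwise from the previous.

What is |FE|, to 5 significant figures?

31.779

∠FTH = 147.7° gives TH at 60.400° from the x-axis; with |TH| = 17.3, H = (44.155, 19.947). ∠THE = 79.7° gives HE at 160.70° from the x-axis; with |HE| = 19.2, E = (26.034, 26.293). Then |FE| = |E − F| = 31.779.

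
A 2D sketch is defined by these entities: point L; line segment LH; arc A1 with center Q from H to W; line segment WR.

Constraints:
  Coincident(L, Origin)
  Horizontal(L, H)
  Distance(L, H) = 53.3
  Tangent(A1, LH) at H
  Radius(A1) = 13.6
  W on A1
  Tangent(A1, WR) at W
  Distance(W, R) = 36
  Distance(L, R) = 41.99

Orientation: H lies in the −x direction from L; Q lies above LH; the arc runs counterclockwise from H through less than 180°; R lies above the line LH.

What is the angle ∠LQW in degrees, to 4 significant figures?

19.70°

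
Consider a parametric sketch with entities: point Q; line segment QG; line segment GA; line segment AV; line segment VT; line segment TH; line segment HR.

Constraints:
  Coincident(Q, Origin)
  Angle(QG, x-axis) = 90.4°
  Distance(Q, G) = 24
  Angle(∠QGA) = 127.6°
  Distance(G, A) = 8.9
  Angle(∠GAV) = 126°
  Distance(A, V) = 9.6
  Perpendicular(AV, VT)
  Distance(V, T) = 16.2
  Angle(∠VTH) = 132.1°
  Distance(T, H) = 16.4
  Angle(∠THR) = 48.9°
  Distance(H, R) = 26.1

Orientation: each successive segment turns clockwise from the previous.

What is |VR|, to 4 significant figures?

12.67

Q is at the origin; QG runs at 90.4° with length 24.0, so G = (-0.1676, 24.00). ∠QGA = 127.6° gives GA at 38.00° from the x-axis; with |GA| = 8.9, A = (6.846, 29.48). ∠GAV = 126.0° gives AV at -16.00° from the x-axis; with |AV| = 9.6, V = (16.07, 26.83). AV ⟂ VT, so VT runs at -106.0°; with |VT| = 16.2, T = (11.61, 11.26). ∠VTH = 132.1° gives TH at -153.9° from the x-axis; with |TH| = 16.4, H = (-3.119, 4.045). ∠THR = 48.9° gives HR at 75.00° from the x-axis; with |HR| = 26.1, R = (3.636, 29.26). Then |VR| = |R − V| = 12.67.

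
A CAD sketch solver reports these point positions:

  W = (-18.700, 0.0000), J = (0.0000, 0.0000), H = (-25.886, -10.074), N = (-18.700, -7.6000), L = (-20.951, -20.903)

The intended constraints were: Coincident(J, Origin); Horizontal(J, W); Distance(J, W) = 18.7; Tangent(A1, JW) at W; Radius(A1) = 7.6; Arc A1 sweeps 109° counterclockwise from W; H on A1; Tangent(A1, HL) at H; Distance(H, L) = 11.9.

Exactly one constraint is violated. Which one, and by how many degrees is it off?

Tangent(A1, HL) at H — off by 5.50°.

J = (0.00, 0.00) ✓; J.y = 0.00, W.y = 0.00 ✓; |JW| = 18.70 ✓; ∠(NW, WJ) = 90.00° ✓; |NW| = 7.600 ✓; bearing(N→H) − bearing(N→W) = 109.0° ✓; |NH| = 7.600 ✓; ∠(NH, HL) = 84.50° ✗; |HL| = 11.90 ✓.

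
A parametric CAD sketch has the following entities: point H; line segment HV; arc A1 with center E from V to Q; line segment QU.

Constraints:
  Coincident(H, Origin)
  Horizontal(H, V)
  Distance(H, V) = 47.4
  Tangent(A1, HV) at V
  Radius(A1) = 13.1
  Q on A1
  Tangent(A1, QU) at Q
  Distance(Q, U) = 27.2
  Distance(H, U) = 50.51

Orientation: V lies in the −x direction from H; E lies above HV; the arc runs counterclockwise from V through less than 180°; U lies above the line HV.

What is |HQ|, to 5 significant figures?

36.376

Checks: |EQ| = 13.10 ✓; ∠(EQ, QU) = 90.00° ✓; |QU| = 27.20 ✓; |HU| = 50.51 ✓.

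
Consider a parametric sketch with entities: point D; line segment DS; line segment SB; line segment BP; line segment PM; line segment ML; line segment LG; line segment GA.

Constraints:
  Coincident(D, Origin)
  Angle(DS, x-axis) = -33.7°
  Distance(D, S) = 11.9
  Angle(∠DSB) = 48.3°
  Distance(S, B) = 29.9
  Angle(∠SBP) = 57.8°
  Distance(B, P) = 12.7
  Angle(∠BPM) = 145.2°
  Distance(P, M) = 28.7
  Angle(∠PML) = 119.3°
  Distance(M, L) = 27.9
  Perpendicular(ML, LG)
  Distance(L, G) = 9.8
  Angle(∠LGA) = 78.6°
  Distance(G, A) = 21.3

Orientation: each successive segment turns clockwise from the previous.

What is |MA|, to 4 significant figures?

8.974

ML is perpendicular to LG, so LG runs at -113.1°; with |LG| = 9.8, G = (29.36, -4.483). ∠LGA = 78.6° gives GA at 145.5° from the x-axis; with |GA| = 21.3, A = (11.81, 7.581). Then |MA| = |A − M| = 8.974.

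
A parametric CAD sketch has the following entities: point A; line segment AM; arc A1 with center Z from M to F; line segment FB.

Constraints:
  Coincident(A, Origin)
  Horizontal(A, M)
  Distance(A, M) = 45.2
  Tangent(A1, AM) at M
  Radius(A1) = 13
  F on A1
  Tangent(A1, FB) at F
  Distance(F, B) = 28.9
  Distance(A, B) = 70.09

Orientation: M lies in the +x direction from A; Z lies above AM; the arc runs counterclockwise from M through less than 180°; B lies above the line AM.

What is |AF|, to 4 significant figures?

59.86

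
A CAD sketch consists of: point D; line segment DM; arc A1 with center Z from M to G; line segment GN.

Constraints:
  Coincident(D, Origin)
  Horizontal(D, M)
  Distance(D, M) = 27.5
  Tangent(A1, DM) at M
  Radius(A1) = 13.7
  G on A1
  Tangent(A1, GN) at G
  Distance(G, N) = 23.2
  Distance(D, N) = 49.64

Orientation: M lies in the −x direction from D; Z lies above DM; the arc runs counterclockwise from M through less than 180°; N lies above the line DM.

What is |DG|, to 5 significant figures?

26.476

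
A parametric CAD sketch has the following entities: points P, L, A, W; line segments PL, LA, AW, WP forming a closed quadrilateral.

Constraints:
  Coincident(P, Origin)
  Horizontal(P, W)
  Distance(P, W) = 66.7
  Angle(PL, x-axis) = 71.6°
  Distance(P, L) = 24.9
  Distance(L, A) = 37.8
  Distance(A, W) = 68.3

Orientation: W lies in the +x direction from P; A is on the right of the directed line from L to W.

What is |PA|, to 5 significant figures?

13.286

P is at the origin; P and W share the same y with |PW| = 66.7 and W in +x, so W = (66.7, 0). PL runs at 71.6° with |PL| = 24.9, so L = (7.8597, 23.627). A is determined by |LA| = 37.8 and |AW| = 68.3 together: it lies at the intersection of circle(L, 37.8) and circle(W, 68.3). With |LW| = 63.407, the foot of the radical line on LW is 6.1852 from L and the perpendicular offset is √(37.8² − 6.1852²) = 37.291. Taking the right-of-LW solution: A = (-0.29597, -13.283).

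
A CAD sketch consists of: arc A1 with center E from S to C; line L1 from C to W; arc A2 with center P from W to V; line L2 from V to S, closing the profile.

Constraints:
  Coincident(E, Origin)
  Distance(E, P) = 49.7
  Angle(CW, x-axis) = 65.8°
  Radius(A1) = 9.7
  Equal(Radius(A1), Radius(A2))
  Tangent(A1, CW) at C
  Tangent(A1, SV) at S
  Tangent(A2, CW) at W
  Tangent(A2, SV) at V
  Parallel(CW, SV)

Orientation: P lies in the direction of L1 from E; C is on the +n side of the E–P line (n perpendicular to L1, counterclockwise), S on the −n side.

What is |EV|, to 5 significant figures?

50.638

The slot axis is L1's direction at 65.8°, so u = (cos 65.8°, sin 65.8°) = (0.40992, 0.91212) and n = (−sin 65.8°, cos 65.8°) = (-0.91212, 0.40992). E is at the origin and P lies 49.7 along u from E, so P = 49.7·u = (20.373, 45.332). Tangency of A1 to both parallel lines with radius 9.7 puts C and S at E ± 9.7·n: C = (-8.8476, 3.9763), S = (8.8476, -3.9763). Equal radii place W and V the same way about P: W = P + 9.7·n = (11.526, 49.309), V = P − 9.7·n = (29.221, 41.356). Then |EV| = |V − E| = 50.638.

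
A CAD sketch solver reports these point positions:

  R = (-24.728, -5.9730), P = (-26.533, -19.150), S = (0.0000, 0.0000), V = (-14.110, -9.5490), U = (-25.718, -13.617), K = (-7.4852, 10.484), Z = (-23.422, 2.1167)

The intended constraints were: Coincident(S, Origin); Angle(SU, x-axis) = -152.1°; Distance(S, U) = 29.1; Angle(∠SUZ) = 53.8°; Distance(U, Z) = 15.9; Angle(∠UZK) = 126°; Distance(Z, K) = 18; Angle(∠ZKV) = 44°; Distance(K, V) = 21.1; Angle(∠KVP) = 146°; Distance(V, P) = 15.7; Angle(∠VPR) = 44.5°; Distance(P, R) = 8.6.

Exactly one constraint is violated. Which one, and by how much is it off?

Distance(P, R) = 8.6 — off by 4.70.

S = (0.00, 0.00) ✓; SU at -152.1° ✓; |SU| = 29.10 ✓; ∠SUZ = 53.80° ✓; |UZ| = 15.90 ✓; ∠UZK = 126.0° ✓; |ZK| = 18.00 ✓; ∠ZKV = 44.00° ✓; |KV| = 21.10 ✓; ∠KVP = 146.0° ✓; |VP| = 15.70 ✓; ∠VPR = 44.50° ✓; |PR| = 13.30 ✗.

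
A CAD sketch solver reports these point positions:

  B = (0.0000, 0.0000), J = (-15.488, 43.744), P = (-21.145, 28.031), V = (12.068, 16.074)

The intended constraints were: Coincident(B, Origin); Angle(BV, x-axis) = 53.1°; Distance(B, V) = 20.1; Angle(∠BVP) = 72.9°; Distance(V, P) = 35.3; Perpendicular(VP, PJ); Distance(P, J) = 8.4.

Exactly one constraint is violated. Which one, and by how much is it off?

Distance(P, J) = 8.4 — off by 8.30.

B = (0.00, 0.00) ✓; BV at 53.10° ✓; |BV| = 20.10 ✓; ∠BVP = 72.90° ✓; |VP| = 35.30 ✓; ∠(VP, PJ) = 90.00° ✓; |PJ| = 16.70 ✗.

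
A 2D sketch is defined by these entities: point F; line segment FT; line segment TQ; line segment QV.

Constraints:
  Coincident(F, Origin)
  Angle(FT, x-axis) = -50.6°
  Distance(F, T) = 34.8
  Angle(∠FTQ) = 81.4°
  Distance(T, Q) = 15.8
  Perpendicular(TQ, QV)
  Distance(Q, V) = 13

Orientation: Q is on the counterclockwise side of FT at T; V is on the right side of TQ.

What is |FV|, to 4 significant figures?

48.58

∠FTQ = 81.4°, so TQ runs at -50.6° + (180° − 81.4°) = 48.00° from the x-axis; with |TQ| = 15.8, Q = T + 15.8·(cos 48.00°, sin 48.00°) = (32.66, -15.15). TQ ⟂ QV; with |QV| = 13.0 on the right of TQ, V = Q + 13.0·(0.7431, -0.6691) = (42.32, -23.85). Then |FV| = |V − F| = 48.58.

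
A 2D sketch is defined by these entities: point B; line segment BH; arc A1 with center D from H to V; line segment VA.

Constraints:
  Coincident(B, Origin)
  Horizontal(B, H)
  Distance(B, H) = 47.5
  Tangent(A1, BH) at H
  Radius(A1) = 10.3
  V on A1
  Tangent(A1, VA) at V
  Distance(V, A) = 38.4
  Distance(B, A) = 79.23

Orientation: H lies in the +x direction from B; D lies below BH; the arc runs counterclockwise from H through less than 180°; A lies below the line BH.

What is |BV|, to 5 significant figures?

43.063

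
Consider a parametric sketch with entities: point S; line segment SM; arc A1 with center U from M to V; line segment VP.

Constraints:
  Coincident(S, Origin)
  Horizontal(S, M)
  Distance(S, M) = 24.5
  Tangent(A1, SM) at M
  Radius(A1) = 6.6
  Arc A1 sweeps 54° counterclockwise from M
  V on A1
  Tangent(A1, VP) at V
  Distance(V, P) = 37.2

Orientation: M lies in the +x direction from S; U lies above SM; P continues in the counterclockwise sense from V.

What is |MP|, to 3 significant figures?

42.6

S is at the origin; S and M share the same y with |SM| = 24.5 and M on the +x side, so M = (24.5, 0.00). The tangent condition forces UM to be normal to SM, so U = M + (0, 6.6) = (24.5, 6.60). On A1, M sits at bearing -90° from U; a 54° counterclockwise sweep puts V at bearing -36°, so V = U + 6.6·(cos -36°, sin -36°) = (29.8, 2.72). Since A1 is tangent to VP there, UV ⟂ VP, so VP runs along (−sin -36°, cos -36°); with |VP| = 37.2, P = (51.7, 32.8). Then |MP| = |P − M| = 42.6.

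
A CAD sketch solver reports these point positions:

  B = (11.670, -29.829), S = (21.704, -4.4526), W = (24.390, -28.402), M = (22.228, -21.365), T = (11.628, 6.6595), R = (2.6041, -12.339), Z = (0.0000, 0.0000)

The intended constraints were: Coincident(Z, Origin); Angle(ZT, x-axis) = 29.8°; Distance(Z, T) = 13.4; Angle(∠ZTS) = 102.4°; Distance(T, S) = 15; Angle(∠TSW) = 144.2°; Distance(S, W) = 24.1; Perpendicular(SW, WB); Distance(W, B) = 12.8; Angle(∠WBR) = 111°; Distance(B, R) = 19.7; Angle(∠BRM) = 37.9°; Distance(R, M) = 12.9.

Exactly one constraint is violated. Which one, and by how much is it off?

Distance(R, M) = 12.9 — off by 8.70.

Z = (0.00, 0.00) ✓; ZT at 29.80° ✓; |ZT| = 13.40 ✓; ∠ZTS = 102.4° ✓; |TS| = 15.00 ✓; ∠TSW = 144.2° ✓; |SW| = 24.10 ✓; ∠(SW, WB) = 90.00° ✓; |WB| = 12.80 ✓; ∠WBR = 111.0° ✓; |BR| = 19.70 ✓; ∠BRM = 37.90° ✓; |RM| = 21.60 ✗.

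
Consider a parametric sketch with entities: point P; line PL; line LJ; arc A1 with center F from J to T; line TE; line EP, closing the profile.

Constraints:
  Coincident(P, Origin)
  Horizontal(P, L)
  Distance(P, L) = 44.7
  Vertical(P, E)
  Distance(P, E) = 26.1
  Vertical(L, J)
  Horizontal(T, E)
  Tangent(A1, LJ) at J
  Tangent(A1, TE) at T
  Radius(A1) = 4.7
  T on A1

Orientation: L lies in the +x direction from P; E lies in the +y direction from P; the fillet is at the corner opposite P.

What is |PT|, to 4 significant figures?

47.76

P is at the origin; P and L share the same y with |PL| = 44.7 and L on the +x side, so L = (44.70, 0.000). PE is vertical with |PE| = 26.1 and E on the +y side, so E = (0.000, 26.10). The virtual corner opposite P is at (44.70, 26.10). A1 meets LJ tangentially, so FJ is at right angles to LJ and tangency of A1 to TE means the radius FT is perpendicular to TE, with radius 4.7, so the center F sits 4.7 in from both sides at F = (40.00, 21.40). That places the tangent points at J = (44.70, 21.40) on LJ and T = (40.00, 26.10) on TE. Then |PT| = |T − P| = 47.76.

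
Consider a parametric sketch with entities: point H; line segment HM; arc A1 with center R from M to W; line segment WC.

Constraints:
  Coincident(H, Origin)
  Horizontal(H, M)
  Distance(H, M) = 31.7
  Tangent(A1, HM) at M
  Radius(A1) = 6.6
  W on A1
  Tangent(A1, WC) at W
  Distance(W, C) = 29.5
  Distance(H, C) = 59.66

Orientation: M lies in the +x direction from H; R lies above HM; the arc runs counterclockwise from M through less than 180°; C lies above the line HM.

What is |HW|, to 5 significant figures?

37.541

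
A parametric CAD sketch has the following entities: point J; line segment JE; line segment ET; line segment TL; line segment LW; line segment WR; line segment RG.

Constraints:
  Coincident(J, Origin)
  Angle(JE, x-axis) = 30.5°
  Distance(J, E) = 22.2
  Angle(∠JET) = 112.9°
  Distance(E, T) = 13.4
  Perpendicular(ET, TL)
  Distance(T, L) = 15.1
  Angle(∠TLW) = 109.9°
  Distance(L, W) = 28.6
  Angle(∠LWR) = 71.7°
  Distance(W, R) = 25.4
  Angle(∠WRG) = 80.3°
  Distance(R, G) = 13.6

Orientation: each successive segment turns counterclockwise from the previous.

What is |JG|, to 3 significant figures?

20.7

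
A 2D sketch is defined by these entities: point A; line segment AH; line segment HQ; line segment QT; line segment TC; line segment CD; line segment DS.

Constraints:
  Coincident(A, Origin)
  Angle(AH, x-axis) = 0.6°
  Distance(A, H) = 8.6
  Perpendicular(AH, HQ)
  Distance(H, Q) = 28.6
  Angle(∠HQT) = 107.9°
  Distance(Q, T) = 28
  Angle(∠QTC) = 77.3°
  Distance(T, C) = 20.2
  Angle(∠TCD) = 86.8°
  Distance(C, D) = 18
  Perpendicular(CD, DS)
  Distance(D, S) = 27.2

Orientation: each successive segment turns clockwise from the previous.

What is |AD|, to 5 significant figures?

16.569

A is at the origin; AH runs at 0.6° with length 8.6, so H = (8.5995, 0.090057). AH is perpendicular to HQ, so HQ runs at -89.400°; with |HQ| = 28.6, Q = (8.8990, -28.508). ∠HQT = 107.9° gives QT at -161.50° from the x-axis; with |QT| = 28.0, T = (-17.654, -37.393). ∠QTC = 77.3° gives TC at 95.800° from the x-axis; with |TC| = 20.2, C = (-19.695, -17.296). ∠TCD = 86.8° gives CD at 2.6000° from the x-axis; with |CD| = 18.0, D = (-1.7139, -16.480). Then |AD| = |D − A| = 16.569.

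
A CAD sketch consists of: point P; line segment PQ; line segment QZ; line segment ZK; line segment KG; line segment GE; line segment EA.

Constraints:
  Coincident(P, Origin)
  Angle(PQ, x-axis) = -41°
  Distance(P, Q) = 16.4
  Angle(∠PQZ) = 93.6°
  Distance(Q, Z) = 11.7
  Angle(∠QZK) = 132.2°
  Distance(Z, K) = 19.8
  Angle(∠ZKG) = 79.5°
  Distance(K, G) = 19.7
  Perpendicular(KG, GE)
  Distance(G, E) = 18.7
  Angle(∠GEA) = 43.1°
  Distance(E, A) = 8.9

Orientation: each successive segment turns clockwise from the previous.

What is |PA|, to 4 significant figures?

9.421

P is at the origin; PQ runs at -41.0° with length 16.4, so Q = (12.38, -10.76). ∠PQZ = 93.6° gives QZ at -127.4° from the x-axis; with |QZ| = 11.7, Z = (5.271, -20.05). ∠QZK = 132.2° gives ZK at -175.2° from the x-axis; with |ZK| = 19.8, K = (-14.46, -21.71). ∠ZKG = 79.5° gives KG at 84.30° from the x-axis; with |KG| = 19.7, G = (-12.50, -2.108). The perpendicularity gives GE at right angles to KG, so GE runs at -5.700°; with |GE| = 18.7, E = (6.105, -3.966). ∠GEA = 43.1° gives EA at -142.6° from the x-axis; with |EA| = 8.9, A = (-0.9658, -9.371). Then |PA| = |A − P| = 9.421.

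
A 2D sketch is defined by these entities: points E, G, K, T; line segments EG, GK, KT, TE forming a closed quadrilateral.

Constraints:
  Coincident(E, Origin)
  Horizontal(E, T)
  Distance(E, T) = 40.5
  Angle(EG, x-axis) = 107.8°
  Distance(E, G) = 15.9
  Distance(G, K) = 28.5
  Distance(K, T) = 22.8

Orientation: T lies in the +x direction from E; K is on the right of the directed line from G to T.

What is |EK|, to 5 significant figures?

17.930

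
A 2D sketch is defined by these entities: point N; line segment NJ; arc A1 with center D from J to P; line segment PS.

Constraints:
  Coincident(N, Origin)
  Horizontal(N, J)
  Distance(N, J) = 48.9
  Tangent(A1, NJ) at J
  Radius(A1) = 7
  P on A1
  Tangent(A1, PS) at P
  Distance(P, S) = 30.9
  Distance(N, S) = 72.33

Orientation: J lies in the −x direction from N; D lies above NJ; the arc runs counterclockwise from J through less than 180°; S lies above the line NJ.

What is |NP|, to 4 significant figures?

44.98

Checks: |DP| = 7.000 ✓; ∠(DP, PS) = 90.00° ✓; |PS| = 30.90 ✓; |NS| = 72.33 ✓.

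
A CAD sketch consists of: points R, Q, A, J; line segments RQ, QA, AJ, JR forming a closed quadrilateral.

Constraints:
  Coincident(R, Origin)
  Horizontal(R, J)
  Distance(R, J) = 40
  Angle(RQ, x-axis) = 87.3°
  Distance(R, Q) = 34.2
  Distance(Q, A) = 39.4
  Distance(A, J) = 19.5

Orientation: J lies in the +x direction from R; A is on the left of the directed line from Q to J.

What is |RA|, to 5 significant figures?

42.801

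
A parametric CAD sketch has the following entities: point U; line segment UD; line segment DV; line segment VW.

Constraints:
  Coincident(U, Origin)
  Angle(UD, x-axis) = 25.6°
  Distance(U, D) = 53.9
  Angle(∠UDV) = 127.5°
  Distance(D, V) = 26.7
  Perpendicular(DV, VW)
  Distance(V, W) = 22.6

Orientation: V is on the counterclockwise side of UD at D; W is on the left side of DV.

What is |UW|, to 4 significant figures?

62.83

U is at the origin; UD runs at 25.6° with length 53.9, so D = 53.9·(cos 25.6°, sin 25.6°) = (48.61, 23.29). ∠UDV = 127.5°, so DV runs at 25.6° + (180° − 127.5°) = 78.10° from the x-axis; with |DV| = 26.7, V = D + 26.7·(cos 78.10°, sin 78.10°) = (54.11, 49.42). DV is perpendicular to VW; with |VW| = 22.6 on the left of DV, W = V + 22.6·(-0.9785, 0.2062) = (32.00, 54.08). Then |UW| = |W − U| = 62.83.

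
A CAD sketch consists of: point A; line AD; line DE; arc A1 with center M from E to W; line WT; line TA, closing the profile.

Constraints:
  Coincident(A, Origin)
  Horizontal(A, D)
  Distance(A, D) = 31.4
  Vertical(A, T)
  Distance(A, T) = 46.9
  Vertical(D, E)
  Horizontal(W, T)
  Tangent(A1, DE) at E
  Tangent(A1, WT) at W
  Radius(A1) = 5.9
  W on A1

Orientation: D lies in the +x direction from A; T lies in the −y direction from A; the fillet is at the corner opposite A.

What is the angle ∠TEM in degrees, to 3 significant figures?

10.6°

The virtual corner opposite A is at (31.4, -46.9). Since A1 is tangent to DE there, ME ⟂ DE and tangency of A1 to WT means the radius MW is perpendicular to WT, with radius 5.9, so the center M sits 5.9 in from both sides at M = (25.5, -41.0). That places the tangent points at E = (31.4, -41.0) on DE and W = (25.5, -46.9) on WT. Then cos ∠TEM = ET·EM / (|ET||EM|), giving 10.6°.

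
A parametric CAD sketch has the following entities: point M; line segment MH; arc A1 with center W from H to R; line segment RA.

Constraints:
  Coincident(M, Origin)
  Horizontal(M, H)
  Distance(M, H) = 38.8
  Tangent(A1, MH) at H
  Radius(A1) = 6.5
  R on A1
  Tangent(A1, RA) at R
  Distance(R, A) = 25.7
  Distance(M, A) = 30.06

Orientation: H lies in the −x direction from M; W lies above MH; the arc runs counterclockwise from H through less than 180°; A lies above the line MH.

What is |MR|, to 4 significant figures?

33.62

M is at the origin; M and H share the same y with |MH| = 38.8 and H on the −x side, so H = (-38.80, 0.000). Tangency of A1 to MH means the radius WH is perpendicular to MH, so W = H + (0, 6.5) = (-38.80, 6.500). Since WR ⟂ RA (tangency), |WA| = √(6.5² + 25.7²) = 26.51 regardless of where R sits on A1. So A lies on both circle(M, 30.06) and circle(W, 26.51); the above-MH intersection is A = (-18.57, 23.64). R is the foot of the tangent from A: R = (-33.51, 2.722).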